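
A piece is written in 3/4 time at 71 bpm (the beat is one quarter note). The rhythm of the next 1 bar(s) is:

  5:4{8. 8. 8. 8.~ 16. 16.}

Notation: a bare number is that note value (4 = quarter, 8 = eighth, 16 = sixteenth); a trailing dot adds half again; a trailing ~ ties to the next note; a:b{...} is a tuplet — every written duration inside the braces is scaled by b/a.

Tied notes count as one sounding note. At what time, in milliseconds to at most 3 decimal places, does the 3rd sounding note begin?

note 3 onset = 6/5b = 1014.085ms

1. 0.0ms @ 0 + 507.042ms (3/5)
2. 507.042ms @ 3/5 + 507.042ms (3/5)
3. 1014.085ms @ 6/5 + 507.042ms (3/5)
4. 1521.127ms @ 9/5 + 760.563ms (9/10)
5. 2281.69ms @ 27/10 + 253.521ms (3/10)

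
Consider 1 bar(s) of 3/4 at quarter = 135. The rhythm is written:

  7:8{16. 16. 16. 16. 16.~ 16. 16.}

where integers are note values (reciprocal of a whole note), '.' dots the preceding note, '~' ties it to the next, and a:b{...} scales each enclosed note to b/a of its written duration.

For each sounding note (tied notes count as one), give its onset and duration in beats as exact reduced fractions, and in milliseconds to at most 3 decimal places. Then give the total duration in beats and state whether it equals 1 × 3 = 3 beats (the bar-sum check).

1) 0.0ms=0b +190.476ms=3/7b
2) 190.476ms=3/7b +190.476ms=3/7b
3) 380.952ms=6/7b +190.476ms=3/7b
4) 571.429ms=9/7b +190.476ms=3/7b
5) 761.905ms=12/7b +380.952ms=6/7b
6) 1142.857ms=18/7b +190.476ms=3/7b
Σ=3b of 3 (135bpm 3/4) — PASS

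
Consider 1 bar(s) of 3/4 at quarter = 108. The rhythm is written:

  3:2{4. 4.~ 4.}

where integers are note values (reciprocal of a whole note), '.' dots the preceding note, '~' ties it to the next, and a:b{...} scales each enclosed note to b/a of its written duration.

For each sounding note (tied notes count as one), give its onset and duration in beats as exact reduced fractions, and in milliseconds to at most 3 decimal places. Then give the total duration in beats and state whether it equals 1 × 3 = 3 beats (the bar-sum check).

1) 0.0ms=0b +555.556ms=1b
2) 555.556ms=1b +1111.111ms=2b
Σ=3b of 3 (108bpm 3/4) — PASS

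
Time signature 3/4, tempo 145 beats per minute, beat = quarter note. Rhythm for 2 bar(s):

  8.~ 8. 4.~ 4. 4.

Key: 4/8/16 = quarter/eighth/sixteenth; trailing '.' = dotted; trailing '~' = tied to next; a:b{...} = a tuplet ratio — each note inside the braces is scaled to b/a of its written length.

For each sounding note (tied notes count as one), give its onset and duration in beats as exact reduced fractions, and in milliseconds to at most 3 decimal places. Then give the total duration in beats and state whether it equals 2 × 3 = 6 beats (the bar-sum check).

1) 0.0ms=0b +620.69ms=3/2b
2) 620.69ms=3/2b +1241.379ms=3b
3) 1862.069ms=9/2b +620.69ms=3/2b
Σ=6b of 6 (145bpm 3/4) — PASS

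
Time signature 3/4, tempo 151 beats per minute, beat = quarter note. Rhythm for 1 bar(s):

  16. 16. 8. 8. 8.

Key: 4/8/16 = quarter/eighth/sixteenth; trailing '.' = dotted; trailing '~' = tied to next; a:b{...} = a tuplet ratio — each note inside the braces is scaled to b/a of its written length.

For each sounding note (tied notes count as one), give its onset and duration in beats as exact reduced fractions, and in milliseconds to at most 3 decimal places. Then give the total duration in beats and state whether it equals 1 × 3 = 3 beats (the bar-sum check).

1) 0.0ms=0b +149.007ms=3/8b
2) 149.007ms=3/8b +149.007ms=3/8b
3) 298.013ms=3/4b +298.013ms=3/4b
4) 596.026ms=3/2b +298.013ms=3/4b
5) 894.04ms=9/4b +298.013ms=3/4b
Σ=3b of 3 (151bpm 3/4) — PASS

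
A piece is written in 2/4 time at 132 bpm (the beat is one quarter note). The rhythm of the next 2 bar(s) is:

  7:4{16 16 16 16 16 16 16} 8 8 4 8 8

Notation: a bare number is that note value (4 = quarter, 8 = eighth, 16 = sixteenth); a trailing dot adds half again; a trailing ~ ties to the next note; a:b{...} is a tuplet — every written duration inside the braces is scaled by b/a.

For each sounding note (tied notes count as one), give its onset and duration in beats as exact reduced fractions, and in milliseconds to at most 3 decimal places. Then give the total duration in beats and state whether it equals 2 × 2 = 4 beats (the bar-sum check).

1) 0.0ms=0b +64.935ms=1/7b
2) 64.935ms=1/7b +64.935ms=1/7b
3) 129.87ms=2/7b +64.935ms=1/7b
4) 194.805ms=3/7b +64.935ms=1/7b
5) 259.74ms=4/7b +64.935ms=1/7b
6) 324.675ms=5/7b +64.935ms=1/7b
7) 389.61ms=6/7b +64.935ms=1/7b
8) 454.545ms=1b +227.273ms=1/2b
9) 681.818ms=3/2b +227.273ms=1/2b
10) 909.091ms=2b +454.545ms=1b
11) 1363.636ms=3b +227.273ms=1/2b
12) 1590.909ms=7/2b +227.273ms=1/2b
Σ=4b of 4 (132bpm 2/4) — PASS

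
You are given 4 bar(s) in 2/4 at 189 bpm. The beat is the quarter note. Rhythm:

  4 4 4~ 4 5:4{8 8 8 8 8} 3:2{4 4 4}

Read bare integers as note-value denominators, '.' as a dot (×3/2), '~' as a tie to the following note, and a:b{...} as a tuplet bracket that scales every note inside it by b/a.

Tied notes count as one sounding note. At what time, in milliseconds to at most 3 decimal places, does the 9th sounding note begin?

note 9 onset = 6b = 1904.762ms

1. 0.0ms @ 0 + 317.46ms (1)
2. 317.46ms @ 1 + 317.46ms (1)
3. 634.921ms @ 2 + 634.921ms (2)
4. 1269.841ms @ 4 + 126.984ms (2/5)
5. 1396.825ms @ 22/5 + 126.984ms (2/5)
6. 1523.81ms @ 24/5 + 126.984ms (2/5)
7. 1650.794ms @ 26/5 + 126.984ms (2/5)
8. 1777.778ms @ 28/5 + 126.984ms (2/5)
9. 1904.762ms @ 6 + 211.64ms (2/3)
10. 2116.402ms @ 20/3 + 211.64ms (2/3)
11. 2328.042ms @ 22/3 + 211.64ms (2/3)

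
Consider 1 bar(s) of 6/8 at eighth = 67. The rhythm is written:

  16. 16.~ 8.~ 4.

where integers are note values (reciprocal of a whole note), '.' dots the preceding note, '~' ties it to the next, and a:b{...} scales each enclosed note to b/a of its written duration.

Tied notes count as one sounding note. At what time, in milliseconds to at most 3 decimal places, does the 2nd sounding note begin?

1. 0.0ms @ 0 + 671.642ms (3/4)
2. 671.642ms @ 3/4 + 4701.493ms (21/4)

note 2 onset = 3/4b = 671.642ms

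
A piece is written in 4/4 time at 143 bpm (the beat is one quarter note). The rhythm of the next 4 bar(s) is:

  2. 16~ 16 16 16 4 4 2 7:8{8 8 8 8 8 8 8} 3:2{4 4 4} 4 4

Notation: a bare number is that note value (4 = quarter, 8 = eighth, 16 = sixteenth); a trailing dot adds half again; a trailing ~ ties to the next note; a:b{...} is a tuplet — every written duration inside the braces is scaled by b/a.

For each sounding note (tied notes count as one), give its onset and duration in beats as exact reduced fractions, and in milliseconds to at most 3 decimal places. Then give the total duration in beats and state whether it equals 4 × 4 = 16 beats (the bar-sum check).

1) 0.0ms=0b +1258.741ms=3b
2) 1258.741ms=3b +209.79ms=1/2b
3) 1468.531ms=7/2b +104.895ms=1/4b
4) 1573.427ms=15/4b +104.895ms=1/4b
5) 1678.322ms=4b +419.58ms=1b
6) 2097.902ms=5b +419.58ms=1b
7) 2517.483ms=6b +839.161ms=2b
8) 3356.643ms=8b +239.76ms=4/7b
9) 3596.404ms=60/7b +239.76ms=4/7b
10) 3836.164ms=64/7b +239.76ms=4/7b
11) 4075.924ms=68/7b +239.76ms=4/7b
12) 4315.684ms=72/7b +239.76ms=4/7b
13) 4555.445ms=76/7b +239.76ms=4/7b
14) 4795.205ms=80/7b +239.76ms=4/7b
15) 5034.965ms=12b +279.72ms=2/3b
16) 5314.685ms=38/3b +279.72ms=2/3b
17) 5594.406ms=40/3b +279.72ms=2/3b
18) 5874.126ms=14b +419.58ms=1b
19) 6293.706ms=15b +419.58ms=1b
Σ=16b of 16 (143bpm 4/4) — PASS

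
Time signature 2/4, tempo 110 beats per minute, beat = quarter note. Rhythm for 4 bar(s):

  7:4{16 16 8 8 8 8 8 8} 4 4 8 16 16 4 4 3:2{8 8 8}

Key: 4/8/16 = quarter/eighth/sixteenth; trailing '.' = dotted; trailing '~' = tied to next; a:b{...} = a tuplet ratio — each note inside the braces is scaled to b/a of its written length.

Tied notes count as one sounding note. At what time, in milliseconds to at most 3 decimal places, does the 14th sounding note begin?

1. 0.0ms @ 0 + 77.922ms (1/7)
2. 77.922ms @ 1/7 + 77.922ms (1/7)
3. 155.844ms @ 2/7 + 155.844ms (2/7)
4. 311.688ms @ 4/7 + 155.844ms (2/7)
5. 467.532ms @ 6/7 + 155.844ms (2/7)
6. 623.377ms @ 8/7 + 155.844ms (2/7)
7. 779.221ms @ 10/7 + 155.844ms (2/7)
8. 935.065ms @ 12/7 + 155.844ms (2/7)
9. 1090.909ms @ 2 + 545.455ms (1)
10. 1636.364ms @ 3 + 545.455ms (1)
11. 2181.818ms @ 4 + 272.727ms (1/2)
12. 2454.545ms @ 9/2 + 136.364ms (1/4)
13. 2590.909ms @ 19/4 + 136.364ms (1/4)
14. 2727.273ms @ 5 + 545.455ms (1)
15. 3272.727ms @ 6 + 545.455ms (1)
16. 3818.182ms @ 7 + 181.818ms (1/3)
17. 4000.0ms @ 22/3 + 181.818ms (1/3)
18. 4181.818ms @ 23/3 + 181.818ms (1/3)

note 14 onset = 5b = 2727.273ms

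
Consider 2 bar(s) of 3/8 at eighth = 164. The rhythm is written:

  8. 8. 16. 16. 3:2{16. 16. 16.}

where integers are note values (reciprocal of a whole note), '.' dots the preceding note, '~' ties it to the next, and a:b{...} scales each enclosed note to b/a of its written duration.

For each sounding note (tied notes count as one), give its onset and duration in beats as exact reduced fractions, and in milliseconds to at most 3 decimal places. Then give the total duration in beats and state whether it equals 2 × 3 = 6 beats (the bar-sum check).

1) 0.0ms=0b +548.78ms=3/2b
2) 548.78ms=3/2b +548.78ms=3/2b
3) 1097.561ms=3b +274.39ms=3/4b
4) 1371.951ms=15/4b +274.39ms=3/4b
5) 1646.341ms=9/2b +182.927ms=1/2b
6) 1829.268ms=5b +182.927ms=1/2b
7) 2012.195ms=11/2b +182.927ms=1/2b
Σ=6b of 6 (164bpm 3/8) — PASS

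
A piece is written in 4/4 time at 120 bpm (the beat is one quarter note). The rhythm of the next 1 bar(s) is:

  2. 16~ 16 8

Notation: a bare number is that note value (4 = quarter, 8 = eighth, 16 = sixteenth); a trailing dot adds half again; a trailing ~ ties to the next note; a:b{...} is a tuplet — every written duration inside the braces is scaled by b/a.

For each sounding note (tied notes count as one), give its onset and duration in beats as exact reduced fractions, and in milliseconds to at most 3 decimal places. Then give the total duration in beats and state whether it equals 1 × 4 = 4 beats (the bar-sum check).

1) 0.0ms=0b +1500.0ms=3b
2) 1500.0ms=3b +250.0ms=1/2b
3) 1750.0ms=7/2b +250.0ms=1/2b
Σ=4b of 4 (120bpm 4/4) — PASS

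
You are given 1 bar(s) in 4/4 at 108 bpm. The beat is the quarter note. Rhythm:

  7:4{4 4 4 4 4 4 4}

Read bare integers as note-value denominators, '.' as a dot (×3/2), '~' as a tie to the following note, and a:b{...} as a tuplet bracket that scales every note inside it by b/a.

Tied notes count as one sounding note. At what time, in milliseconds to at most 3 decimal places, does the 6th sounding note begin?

1. 0.0ms @ 0 + 317.46ms (4/7)
2. 317.46ms @ 4/7 + 317.46ms (4/7)
3. 634.921ms @ 8/7 + 317.46ms (4/7)
4. 952.381ms @ 12/7 + 317.46ms (4/7)
5. 1269.841ms @ 16/7 + 317.46ms (4/7)
6. 1587.302ms @ 20/7 + 317.46ms (4/7)
7. 1904.762ms @ 24/7 + 317.46ms (4/7)

note 6 onset = 20/7b = 1587.302ms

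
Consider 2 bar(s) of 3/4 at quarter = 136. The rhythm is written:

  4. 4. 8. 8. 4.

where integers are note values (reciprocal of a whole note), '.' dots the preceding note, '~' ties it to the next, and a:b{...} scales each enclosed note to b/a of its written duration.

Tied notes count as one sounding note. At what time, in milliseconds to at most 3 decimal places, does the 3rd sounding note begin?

note 3 onset = 3b = 1323.529ms

1. 0.0ms @ 0 + 661.765ms (3/2)
2. 661.765ms @ 3/2 + 661.765ms (3/2)
3. 1323.529ms @ 3 + 330.882ms (3/4)
4. 1654.412ms @ 15/4 + 330.882ms (3/4)
5. 1985.294ms @ 9/2 + 661.765ms (3/2)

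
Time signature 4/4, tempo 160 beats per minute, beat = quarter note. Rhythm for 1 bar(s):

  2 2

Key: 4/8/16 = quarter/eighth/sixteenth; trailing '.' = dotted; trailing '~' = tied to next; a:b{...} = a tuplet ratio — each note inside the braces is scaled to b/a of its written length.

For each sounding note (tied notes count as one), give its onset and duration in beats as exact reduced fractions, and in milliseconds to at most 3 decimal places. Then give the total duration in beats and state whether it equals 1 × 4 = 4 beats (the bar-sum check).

1) 0.0ms=0b +750.0ms=2b
2) 750.0ms=2b +750.0ms=2b
Σ=4b of 4 (160bpm 4/4) — PASS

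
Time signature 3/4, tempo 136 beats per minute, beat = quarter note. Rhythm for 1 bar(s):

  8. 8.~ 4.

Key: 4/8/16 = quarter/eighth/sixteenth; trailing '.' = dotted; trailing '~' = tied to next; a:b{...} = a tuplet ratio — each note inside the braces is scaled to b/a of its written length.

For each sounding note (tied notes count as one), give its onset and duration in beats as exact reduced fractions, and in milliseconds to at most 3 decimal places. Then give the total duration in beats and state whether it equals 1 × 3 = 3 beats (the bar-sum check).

1) 0.0ms=0b +330.882ms=3/4b
2) 330.882ms=3/4b +992.647ms=9/4b
Σ=3b of 3 (136bpm 3/4) — PASS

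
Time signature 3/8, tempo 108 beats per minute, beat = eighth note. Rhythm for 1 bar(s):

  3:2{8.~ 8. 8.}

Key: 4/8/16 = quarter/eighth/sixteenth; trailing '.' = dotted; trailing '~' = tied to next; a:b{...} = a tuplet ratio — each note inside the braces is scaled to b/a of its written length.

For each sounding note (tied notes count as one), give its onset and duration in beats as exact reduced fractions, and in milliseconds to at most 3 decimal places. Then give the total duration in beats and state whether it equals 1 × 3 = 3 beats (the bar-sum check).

1) 0.0ms=0b +1111.111ms=2b
2) 1111.111ms=2b +555.556ms=1b
Σ=3b of 3 (108bpm 3/8) — PASS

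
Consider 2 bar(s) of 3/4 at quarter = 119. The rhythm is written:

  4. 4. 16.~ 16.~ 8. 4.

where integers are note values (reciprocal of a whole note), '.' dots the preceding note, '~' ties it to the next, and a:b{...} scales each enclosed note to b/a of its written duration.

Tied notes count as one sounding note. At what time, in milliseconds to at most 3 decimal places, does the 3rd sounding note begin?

1. 0.0ms @ 0 + 756.303ms (3/2)
2. 756.303ms @ 3/2 + 756.303ms (3/2)
3. 1512.605ms @ 3 + 756.303ms (3/2)
4. 2268.908ms @ 9/2 + 756.303ms (3/2)

note 3 onset = 3b = 1512.605ms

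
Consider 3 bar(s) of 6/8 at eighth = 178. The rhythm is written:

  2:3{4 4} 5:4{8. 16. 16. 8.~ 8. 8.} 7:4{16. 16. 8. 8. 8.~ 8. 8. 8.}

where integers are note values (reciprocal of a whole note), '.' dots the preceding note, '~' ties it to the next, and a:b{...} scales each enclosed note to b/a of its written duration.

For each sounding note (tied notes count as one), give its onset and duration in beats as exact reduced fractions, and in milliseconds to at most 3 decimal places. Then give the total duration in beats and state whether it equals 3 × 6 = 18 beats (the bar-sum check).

1) 0.0ms=0b +1011.236ms=3b
2) 1011.236ms=3b +1011.236ms=3b
3) 2022.472ms=6b +404.494ms=6/5b
4) 2426.966ms=36/5b +202.247ms=3/5b
5) 2629.213ms=39/5b +202.247ms=3/5b
6) 2831.461ms=42/5b +808.989ms=12/5b
7) 3640.449ms=54/5b +404.494ms=6/5b
8) 4044.944ms=12b +144.462ms=3/7b
9) 4189.406ms=87/7b +144.462ms=3/7b
10) 4333.868ms=90/7b +288.925ms=6/7b
11) 4622.793ms=96/7b +288.925ms=6/7b
12) 4911.717ms=102/7b +577.849ms=12/7b
13) 5489.567ms=114/7b +288.925ms=6/7b
14) 5778.491ms=120/7b +288.925ms=6/7b
Σ=18b of 18 (178bpm 6/8) — PASS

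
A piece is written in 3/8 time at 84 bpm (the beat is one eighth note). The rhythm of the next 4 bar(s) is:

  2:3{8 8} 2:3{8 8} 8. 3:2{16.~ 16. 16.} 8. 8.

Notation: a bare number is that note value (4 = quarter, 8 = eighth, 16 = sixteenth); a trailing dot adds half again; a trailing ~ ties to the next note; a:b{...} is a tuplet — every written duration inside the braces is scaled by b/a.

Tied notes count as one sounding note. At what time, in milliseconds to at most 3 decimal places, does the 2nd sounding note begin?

note 2 onset = 3/2b = 1071.429ms

1. 0.0ms @ 0 + 1071.429ms (3/2)
2. 1071.429ms @ 3/2 + 1071.429ms (3/2)
3. 2142.857ms @ 3 + 1071.429ms (3/2)
4. 3214.286ms @ 9/2 + 1071.429ms (3/2)
5. 4285.714ms @ 6 + 1071.429ms (3/2)
6. 5357.143ms @ 15/2 + 714.286ms (1)
7. 6071.429ms @ 17/2 + 357.143ms (1/2)
8. 6428.571ms @ 9 + 1071.429ms (3/2)
9. 7500.0ms @ 21/2 + 1071.429ms (3/2)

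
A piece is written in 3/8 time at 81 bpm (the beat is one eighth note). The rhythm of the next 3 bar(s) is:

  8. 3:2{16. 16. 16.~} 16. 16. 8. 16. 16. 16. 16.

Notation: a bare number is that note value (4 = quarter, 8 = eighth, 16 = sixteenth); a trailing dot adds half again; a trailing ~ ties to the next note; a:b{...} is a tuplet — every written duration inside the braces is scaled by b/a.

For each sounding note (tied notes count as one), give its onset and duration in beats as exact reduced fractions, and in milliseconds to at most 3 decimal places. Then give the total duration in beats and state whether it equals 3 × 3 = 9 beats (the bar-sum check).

1) 0.0ms=0b +1111.111ms=3/2b
2) 1111.111ms=3/2b +370.37ms=1/2b
3) 1481.481ms=2b +370.37ms=1/2b
4) 1851.852ms=5/2b +925.926ms=5/4b
5) 2777.778ms=15/4b +555.556ms=3/4b
6) 3333.333ms=9/2b +1111.111ms=3/2b
7) 4444.444ms=6b +555.556ms=3/4b
8) 5000.0ms=27/4b +555.556ms=3/4b
9) 5555.556ms=15/2b +555.556ms=3/4b
10) 6111.111ms=33/4b +555.556ms=3/4b
Σ=9b of 9 (81bpm 3/8) — PASS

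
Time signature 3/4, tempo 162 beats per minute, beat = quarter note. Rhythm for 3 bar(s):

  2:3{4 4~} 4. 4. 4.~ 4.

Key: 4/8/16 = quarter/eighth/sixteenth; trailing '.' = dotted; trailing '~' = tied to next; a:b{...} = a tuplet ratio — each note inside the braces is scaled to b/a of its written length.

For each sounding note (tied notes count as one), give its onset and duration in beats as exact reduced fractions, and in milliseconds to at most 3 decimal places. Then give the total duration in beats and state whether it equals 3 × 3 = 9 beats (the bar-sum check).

1) 0.0ms=0b +555.556ms=3/2b
2) 555.556ms=3/2b +1111.111ms=3b
3) 1666.667ms=9/2b +555.556ms=3/2b
4) 2222.222ms=6b +1111.111ms=3b
Σ=9b of 9 (162bpm 3/4) — PASS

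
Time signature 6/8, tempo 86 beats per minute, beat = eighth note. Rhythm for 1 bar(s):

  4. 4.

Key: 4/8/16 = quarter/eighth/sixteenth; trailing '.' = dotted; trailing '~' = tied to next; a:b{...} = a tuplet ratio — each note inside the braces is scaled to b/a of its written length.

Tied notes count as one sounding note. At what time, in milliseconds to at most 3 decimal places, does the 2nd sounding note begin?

1. 0.0ms @ 0 + 2093.023ms (3)
2. 2093.023ms @ 3 + 2093.023ms (3)

note 2 onset = 3b = 2093.023ms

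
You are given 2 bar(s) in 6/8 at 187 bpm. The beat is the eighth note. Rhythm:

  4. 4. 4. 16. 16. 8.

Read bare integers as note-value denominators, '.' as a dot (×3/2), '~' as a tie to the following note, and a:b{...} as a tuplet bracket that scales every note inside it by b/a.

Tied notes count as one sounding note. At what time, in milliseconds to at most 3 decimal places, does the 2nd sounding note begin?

1. 0.0ms @ 0 + 962.567ms (3)
2. 962.567ms @ 3 + 962.567ms (3)
3. 1925.134ms @ 6 + 962.567ms (3)
4. 2887.701ms @ 9 + 240.642ms (3/4)
5. 3128.342ms @ 39/4 + 240.642ms (3/4)
6. 3368.984ms @ 21/2 + 481.283ms (3/2)

note 2 onset = 3b = 962.567ms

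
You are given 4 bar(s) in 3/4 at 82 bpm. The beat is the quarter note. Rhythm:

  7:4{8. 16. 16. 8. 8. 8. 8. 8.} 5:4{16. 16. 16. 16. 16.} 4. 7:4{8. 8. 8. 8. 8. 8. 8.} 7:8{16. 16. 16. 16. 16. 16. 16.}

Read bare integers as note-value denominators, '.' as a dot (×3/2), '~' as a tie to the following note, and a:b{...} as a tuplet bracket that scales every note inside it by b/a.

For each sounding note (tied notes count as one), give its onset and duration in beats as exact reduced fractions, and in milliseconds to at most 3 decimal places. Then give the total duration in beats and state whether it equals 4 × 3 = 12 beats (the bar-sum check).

1) 0.0ms=0b +313.589ms=3/7b
2) 313.589ms=3/7b +156.794ms=3/14b
3) 470.383ms=9/14b +156.794ms=3/14b
4) 627.178ms=6/7b +313.589ms=3/7b
5) 940.767ms=9/7b +313.589ms=3/7b
6) 1254.355ms=12/7b +313.589ms=3/7b
7) 1567.944ms=15/7b +313.589ms=3/7b
8) 1881.533ms=18/7b +313.589ms=3/7b
9) 2195.122ms=3b +219.512ms=3/10b
10) 2414.634ms=33/10b +219.512ms=3/10b
11) 2634.146ms=18/5b +219.512ms=3/10b
12) 2853.659ms=39/10b +219.512ms=3/10b
13) 3073.171ms=21/5b +219.512ms=3/10b
14) 3292.683ms=9/2b +1097.561ms=3/2b
15) 4390.244ms=6b +313.589ms=3/7b
16) 4703.833ms=45/7b +313.589ms=3/7b
17) 5017.422ms=48/7b +313.589ms=3/7b
18) 5331.01ms=51/7b +313.589ms=3/7b
19) 5644.599ms=54/7b +313.589ms=3/7b
20) 5958.188ms=57/7b +313.589ms=3/7b
21) 6271.777ms=60/7b +313.589ms=3/7b
22) 6585.366ms=9b +313.589ms=3/7b
23) 6898.955ms=66/7b +313.589ms=3/7b
24) 7212.544ms=69/7b +313.589ms=3/7b
25) 7526.132ms=72/7b +313.589ms=3/7b
26) 7839.721ms=75/7b +313.589ms=3/7b
27) 8153.31ms=78/7b +313.589ms=3/7b
28) 8466.899ms=81/7b +313.589ms=3/7b
Σ=12b of 12 (82bpm 3/4) — PASS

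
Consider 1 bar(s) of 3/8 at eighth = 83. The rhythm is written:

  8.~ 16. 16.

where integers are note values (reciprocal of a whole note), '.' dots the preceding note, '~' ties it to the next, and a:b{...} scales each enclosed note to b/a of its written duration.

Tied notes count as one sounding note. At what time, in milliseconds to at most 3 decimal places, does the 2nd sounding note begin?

note 2 onset = 9/4b = 1626.506ms

1. 0.0ms @ 0 + 1626.506ms (9/4)
2. 1626.506ms @ 9/4 + 542.169ms (3/4)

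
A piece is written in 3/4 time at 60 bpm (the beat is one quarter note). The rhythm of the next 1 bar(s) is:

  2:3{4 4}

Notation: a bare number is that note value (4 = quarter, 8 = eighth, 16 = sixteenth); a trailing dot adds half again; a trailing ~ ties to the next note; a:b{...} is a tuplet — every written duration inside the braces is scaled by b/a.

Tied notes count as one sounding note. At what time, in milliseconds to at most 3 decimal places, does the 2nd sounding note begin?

1. 0.0ms @ 0 + 1500.0ms (3/2)
2. 1500.0ms @ 3/2 + 1500.0ms (3/2)

note 2 onset = 3/2b = 1500.0ms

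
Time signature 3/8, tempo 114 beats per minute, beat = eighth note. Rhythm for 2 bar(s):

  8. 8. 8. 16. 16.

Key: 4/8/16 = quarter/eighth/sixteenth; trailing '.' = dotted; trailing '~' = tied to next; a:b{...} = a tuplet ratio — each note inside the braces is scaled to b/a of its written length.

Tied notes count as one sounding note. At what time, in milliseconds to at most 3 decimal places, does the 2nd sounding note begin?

1. 0.0ms @ 0 + 789.474ms (3/2)
2. 789.474ms @ 3/2 + 789.474ms (3/2)
3. 1578.947ms @ 3 + 789.474ms (3/2)
4. 2368.421ms @ 9/2 + 394.737ms (3/4)
5. 2763.158ms @ 21/4 + 394.737ms (3/4)

note 2 onset = 3/2b = 789.474ms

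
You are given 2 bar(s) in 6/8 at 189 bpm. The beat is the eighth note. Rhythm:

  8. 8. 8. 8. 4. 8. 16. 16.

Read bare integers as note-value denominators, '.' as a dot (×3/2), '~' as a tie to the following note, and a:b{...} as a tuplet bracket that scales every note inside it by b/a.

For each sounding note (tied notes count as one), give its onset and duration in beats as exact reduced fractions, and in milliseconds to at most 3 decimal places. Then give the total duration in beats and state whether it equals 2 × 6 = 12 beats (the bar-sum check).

1) 0.0ms=0b +476.19ms=3/2b
2) 476.19ms=3/2b +476.19ms=3/2b
3) 952.381ms=3b +476.19ms=3/2b
4) 1428.571ms=9/2b +476.19ms=3/2b
5) 1904.762ms=6b +952.381ms=3b
6) 2857.143ms=9b +476.19ms=3/2b
7) 3333.333ms=21/2b +238.095ms=3/4b
8) 3571.429ms=45/4b +238.095ms=3/4b
Σ=12b of 12 (189bpm 6/8) — PASS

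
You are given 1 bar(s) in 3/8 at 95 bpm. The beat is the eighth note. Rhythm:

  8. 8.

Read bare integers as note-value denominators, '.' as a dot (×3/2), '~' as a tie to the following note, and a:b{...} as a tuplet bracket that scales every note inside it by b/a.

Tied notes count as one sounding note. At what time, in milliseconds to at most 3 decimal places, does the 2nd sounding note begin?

1. 0.0ms @ 0 + 947.368ms (3/2)
2. 947.368ms @ 3/2 + 947.368ms (3/2)

note 2 onset = 3/2b = 947.368ms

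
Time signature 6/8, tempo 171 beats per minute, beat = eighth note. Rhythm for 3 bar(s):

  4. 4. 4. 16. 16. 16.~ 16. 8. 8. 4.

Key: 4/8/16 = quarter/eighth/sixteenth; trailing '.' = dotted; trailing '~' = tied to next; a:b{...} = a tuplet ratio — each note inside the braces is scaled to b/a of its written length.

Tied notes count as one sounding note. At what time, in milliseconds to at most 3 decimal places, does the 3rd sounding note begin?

1. 0.0ms @ 0 + 1052.632ms (3)
2. 1052.632ms @ 3 + 1052.632ms (3)
3. 2105.263ms @ 6 + 1052.632ms (3)
4. 3157.895ms @ 9 + 263.158ms (3/4)
5. 3421.053ms @ 39/4 + 263.158ms (3/4)
6. 3684.211ms @ 21/2 + 526.316ms (3/2)
7. 4210.526ms @ 12 + 526.316ms (3/2)
8. 4736.842ms @ 27/2 + 526.316ms (3/2)
9. 5263.158ms @ 15 + 1052.632ms (3)

note 3 onset = 6b = 2105.263ms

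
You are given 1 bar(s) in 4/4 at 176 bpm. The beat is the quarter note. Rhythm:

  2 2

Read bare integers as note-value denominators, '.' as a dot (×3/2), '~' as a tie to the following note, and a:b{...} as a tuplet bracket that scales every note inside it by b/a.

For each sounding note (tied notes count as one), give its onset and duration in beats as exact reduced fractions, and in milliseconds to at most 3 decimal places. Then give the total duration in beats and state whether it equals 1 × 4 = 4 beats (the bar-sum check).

1) 0.0ms=0b +681.818ms=2b
2) 681.818ms=2b +681.818ms=2b
Σ=4b of 4 (176bpm 4/4) — PASS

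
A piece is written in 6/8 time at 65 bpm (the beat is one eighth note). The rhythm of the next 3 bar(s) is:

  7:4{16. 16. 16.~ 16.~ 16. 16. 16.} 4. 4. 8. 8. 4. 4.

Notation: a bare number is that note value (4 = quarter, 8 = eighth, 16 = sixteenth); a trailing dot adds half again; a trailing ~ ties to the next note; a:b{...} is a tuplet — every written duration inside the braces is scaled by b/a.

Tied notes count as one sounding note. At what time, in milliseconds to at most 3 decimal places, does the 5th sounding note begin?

note 5 onset = 18/7b = 2373.626ms

1. 0.0ms @ 0 + 395.604ms (3/7)
2. 395.604ms @ 3/7 + 395.604ms (3/7)
3. 791.209ms @ 6/7 + 1186.813ms (9/7)
4. 1978.022ms @ 15/7 + 395.604ms (3/7)
5. 2373.626ms @ 18/7 + 395.604ms (3/7)
6. 2769.231ms @ 3 + 2769.231ms (3)
7. 5538.462ms @ 6 + 2769.231ms (3)
8. 8307.692ms @ 9 + 1384.615ms (3/2)
9. 9692.308ms @ 21/2 + 1384.615ms (3/2)
10. 11076.923ms @ 12 + 2769.231ms (3)
11. 13846.154ms @ 15 + 2769.231ms (3)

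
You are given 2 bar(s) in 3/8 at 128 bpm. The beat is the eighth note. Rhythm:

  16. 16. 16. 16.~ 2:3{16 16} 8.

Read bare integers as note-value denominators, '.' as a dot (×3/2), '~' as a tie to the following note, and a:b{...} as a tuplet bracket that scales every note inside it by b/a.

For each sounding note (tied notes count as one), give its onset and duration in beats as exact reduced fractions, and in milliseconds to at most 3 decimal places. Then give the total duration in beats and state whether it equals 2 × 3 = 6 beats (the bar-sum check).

1) 0.0ms=0b +351.562ms=3/4b
2) 351.562ms=3/4b +351.562ms=3/4b
3) 703.125ms=3/2b +351.562ms=3/4b
4) 1054.688ms=9/4b +703.125ms=3/2b
5) 1757.812ms=15/4b +351.562ms=3/4b
6) 2109.375ms=9/2b +703.125ms=3/2b
Σ=6b of 6 (128bpm 3/8) — PASS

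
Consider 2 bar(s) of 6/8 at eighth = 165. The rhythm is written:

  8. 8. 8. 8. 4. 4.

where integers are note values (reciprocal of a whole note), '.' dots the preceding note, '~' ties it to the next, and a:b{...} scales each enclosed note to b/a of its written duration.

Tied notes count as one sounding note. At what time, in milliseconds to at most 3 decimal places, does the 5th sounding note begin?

1. 0.0ms @ 0 + 545.455ms (3/2)
2. 545.455ms @ 3/2 + 545.455ms (3/2)
3. 1090.909ms @ 3 + 545.455ms (3/2)
4. 1636.364ms @ 9/2 + 545.455ms (3/2)
5. 2181.818ms @ 6 + 1090.909ms (3)
6. 3272.727ms @ 9 + 1090.909ms (3)

note 5 onset = 6b = 2181.818ms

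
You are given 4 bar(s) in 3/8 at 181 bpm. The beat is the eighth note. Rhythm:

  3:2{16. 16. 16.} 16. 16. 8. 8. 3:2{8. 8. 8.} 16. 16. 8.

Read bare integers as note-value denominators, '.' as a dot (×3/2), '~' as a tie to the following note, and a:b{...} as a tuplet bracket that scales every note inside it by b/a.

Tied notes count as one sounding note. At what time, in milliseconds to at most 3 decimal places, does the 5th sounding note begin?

1. 0.0ms @ 0 + 165.746ms (1/2)
2. 165.746ms @ 1/2 + 165.746ms (1/2)
3. 331.492ms @ 1 + 165.746ms (1/2)
4. 497.238ms @ 3/2 + 248.619ms (3/4)
5. 745.856ms @ 9/4 + 248.619ms (3/4)
6. 994.475ms @ 3 + 497.238ms (3/2)
7. 1491.713ms @ 9/2 + 497.238ms (3/2)
8. 1988.95ms @ 6 + 331.492ms (1)
9. 2320.442ms @ 7 + 331.492ms (1)
10. 2651.934ms @ 8 + 331.492ms (1)
11. 2983.425ms @ 9 + 248.619ms (3/4)
12. 3232.044ms @ 39/4 + 248.619ms (3/4)
13. 3480.663ms @ 21/2 + 497.238ms (3/2)

note 5 onset = 9/4b = 745.856ms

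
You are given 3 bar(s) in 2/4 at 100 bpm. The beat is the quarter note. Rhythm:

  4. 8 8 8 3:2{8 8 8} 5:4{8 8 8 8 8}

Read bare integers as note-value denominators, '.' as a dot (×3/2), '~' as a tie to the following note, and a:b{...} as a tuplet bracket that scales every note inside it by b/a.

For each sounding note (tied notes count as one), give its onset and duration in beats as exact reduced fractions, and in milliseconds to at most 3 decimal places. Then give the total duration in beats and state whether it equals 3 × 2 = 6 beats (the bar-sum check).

1) 0.0ms=0b +900.0ms=3/2b
2) 900.0ms=3/2b +300.0ms=1/2b
3) 1200.0ms=2b +300.0ms=1/2b
4) 1500.0ms=5/2b +300.0ms=1/2b
5) 1800.0ms=3b +200.0ms=1/3b
6) 2000.0ms=10/3b +200.0ms=1/3b
7) 2200.0ms=11/3b +200.0ms=1/3b
8) 2400.0ms=4b +240.0ms=2/5b
9) 2640.0ms=22/5b +240.0ms=2/5b
10) 2880.0ms=24/5b +240.0ms=2/5b
11) 3120.0ms=26/5b +240.0ms=2/5b
12) 3360.0ms=28/5b +240.0ms=2/5b
Σ=6b of 6 (100bpm 2/4) — PASS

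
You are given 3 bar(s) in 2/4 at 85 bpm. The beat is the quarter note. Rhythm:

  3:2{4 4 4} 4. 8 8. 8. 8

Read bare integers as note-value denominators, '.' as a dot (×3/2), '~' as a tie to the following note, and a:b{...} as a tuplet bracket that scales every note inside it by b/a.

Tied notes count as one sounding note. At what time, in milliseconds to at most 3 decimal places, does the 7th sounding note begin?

1. 0.0ms @ 0 + 470.588ms (2/3)
2. 470.588ms @ 2/3 + 470.588ms (2/3)
3. 941.176ms @ 4/3 + 470.588ms (2/3)
4. 1411.765ms @ 2 + 1058.824ms (3/2)
5. 2470.588ms @ 7/2 + 352.941ms (1/2)
6. 2823.529ms @ 4 + 529.412ms (3/4)
7. 3352.941ms @ 19/4 + 529.412ms (3/4)
8. 3882.353ms @ 11/2 + 352.941ms (1/2)

note 7 onset = 19/4b = 3352.941ms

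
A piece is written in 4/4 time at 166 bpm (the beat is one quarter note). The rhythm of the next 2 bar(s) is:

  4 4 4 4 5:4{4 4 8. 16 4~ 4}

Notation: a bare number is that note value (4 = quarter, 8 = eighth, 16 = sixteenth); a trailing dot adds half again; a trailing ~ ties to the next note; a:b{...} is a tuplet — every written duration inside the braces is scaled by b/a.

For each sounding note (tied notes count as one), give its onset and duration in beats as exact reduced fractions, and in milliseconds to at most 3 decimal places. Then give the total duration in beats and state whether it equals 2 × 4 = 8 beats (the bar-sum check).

1) 0.0ms=0b +361.446ms=1b
2) 361.446ms=1b +361.446ms=1b
3) 722.892ms=2b +361.446ms=1b
4) 1084.337ms=3b +361.446ms=1b
5) 1445.783ms=4b +289.157ms=4/5b
6) 1734.94ms=24/5b +289.157ms=4/5b
7) 2024.096ms=28/5b +216.867ms=3/5b
8) 2240.964ms=31/5b +72.289ms=1/5b
9) 2313.253ms=32/5b +578.313ms=8/5b
Σ=8b of 8 (166bpm 4/4) — PASS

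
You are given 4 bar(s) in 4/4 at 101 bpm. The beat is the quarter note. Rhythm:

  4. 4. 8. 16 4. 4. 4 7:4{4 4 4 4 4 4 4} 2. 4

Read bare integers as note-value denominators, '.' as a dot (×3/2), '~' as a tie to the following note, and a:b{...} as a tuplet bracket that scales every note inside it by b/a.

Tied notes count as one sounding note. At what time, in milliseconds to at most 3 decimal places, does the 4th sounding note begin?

1. 0.0ms @ 0 + 891.089ms (3/2)
2. 891.089ms @ 3/2 + 891.089ms (3/2)
3. 1782.178ms @ 3 + 445.545ms (3/4)
4. 2227.723ms @ 15/4 + 148.515ms (1/4)
5. 2376.238ms @ 4 + 891.089ms (3/2)
6. 3267.327ms @ 11/2 + 891.089ms (3/2)
7. 4158.416ms @ 7 + 594.059ms (1)
8. 4752.475ms @ 8 + 339.463ms (4/7)
9. 5091.938ms @ 60/7 + 339.463ms (4/7)
10. 5431.4ms @ 64/7 + 339.463ms (4/7)
11. 5770.863ms @ 68/7 + 339.463ms (4/7)
12. 6110.325ms @ 72/7 + 339.463ms (4/7)
13. 6449.788ms @ 76/7 + 339.463ms (4/7)
14. 6789.25ms @ 80/7 + 339.463ms (4/7)
15. 7128.713ms @ 12 + 1782.178ms (3)
16. 8910.891ms @ 15 + 594.059ms (1)

note 4 onset = 15/4b = 2227.723ms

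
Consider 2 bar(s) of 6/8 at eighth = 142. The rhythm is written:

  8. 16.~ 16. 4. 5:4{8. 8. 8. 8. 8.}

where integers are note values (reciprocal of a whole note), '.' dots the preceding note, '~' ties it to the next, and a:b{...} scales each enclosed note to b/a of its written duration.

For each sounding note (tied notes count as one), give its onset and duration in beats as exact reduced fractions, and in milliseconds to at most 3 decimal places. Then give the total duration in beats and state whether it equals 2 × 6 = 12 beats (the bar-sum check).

1) 0.0ms=0b +633.803ms=3/2b
2) 633.803ms=3/2b +633.803ms=3/2b
3) 1267.606ms=3b +1267.606ms=3b
4) 2535.211ms=6b +507.042ms=6/5b
5) 3042.254ms=36/5b +507.042ms=6/5b
6) 3549.296ms=42/5b +507.042ms=6/5b
7) 4056.338ms=48/5b +507.042ms=6/5b
8) 4563.38ms=54/5b +507.042ms=6/5b
Σ=12b of 12 (142bpm 6/8) — PASS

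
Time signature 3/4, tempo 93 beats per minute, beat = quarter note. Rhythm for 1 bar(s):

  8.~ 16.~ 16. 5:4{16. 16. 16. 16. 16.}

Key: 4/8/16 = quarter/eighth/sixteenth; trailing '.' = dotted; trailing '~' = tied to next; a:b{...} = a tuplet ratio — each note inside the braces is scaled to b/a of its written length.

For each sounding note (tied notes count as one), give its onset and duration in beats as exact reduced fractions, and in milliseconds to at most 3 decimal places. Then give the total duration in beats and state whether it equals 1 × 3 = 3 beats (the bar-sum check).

1) 0.0ms=0b +967.742ms=3/2b
2) 967.742ms=3/2b +193.548ms=3/10b
3) 1161.29ms=9/5b +193.548ms=3/10b
4) 1354.839ms=21/10b +193.548ms=3/10b
5) 1548.387ms=12/5b +193.548ms=3/10b
6) 1741.935ms=27/10b +193.548ms=3/10b
Σ=3b of 3 (93bpm 3/4) — PASS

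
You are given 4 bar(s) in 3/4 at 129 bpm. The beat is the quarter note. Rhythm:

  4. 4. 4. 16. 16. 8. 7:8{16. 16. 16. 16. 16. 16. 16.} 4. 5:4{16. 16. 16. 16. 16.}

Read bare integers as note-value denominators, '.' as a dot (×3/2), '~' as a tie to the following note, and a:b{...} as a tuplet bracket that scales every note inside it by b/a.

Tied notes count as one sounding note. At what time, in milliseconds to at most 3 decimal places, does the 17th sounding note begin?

1. 0.0ms @ 0 + 697.674ms (3/2)
2. 697.674ms @ 3/2 + 697.674ms (3/2)
3. 1395.349ms @ 3 + 697.674ms (3/2)
4. 2093.023ms @ 9/2 + 174.419ms (3/8)
5. 2267.442ms @ 39/8 + 174.419ms (3/8)
6. 2441.86ms @ 21/4 + 348.837ms (3/4)
7. 2790.698ms @ 6 + 199.336ms (3/7)
8. 2990.033ms @ 45/7 + 199.336ms (3/7)
9. 3189.369ms @ 48/7 + 199.336ms (3/7)
10. 3388.704ms @ 51/7 + 199.336ms (3/7)
11. 3588.04ms @ 54/7 + 199.336ms (3/7)
12. 3787.375ms @ 57/7 + 199.336ms (3/7)
13. 3986.711ms @ 60/7 + 199.336ms (3/7)
14. 4186.047ms @ 9 + 697.674ms (3/2)
15. 4883.721ms @ 21/2 + 139.535ms (3/10)
16. 5023.256ms @ 54/5 + 139.535ms (3/10)
17. 5162.791ms @ 111/10 + 139.535ms (3/10)
18. 5302.326ms @ 57/5 + 139.535ms (3/10)
19. 5441.86ms @ 117/10 + 139.535ms (3/10)

note 17 onset = 111/10b = 5162.791ms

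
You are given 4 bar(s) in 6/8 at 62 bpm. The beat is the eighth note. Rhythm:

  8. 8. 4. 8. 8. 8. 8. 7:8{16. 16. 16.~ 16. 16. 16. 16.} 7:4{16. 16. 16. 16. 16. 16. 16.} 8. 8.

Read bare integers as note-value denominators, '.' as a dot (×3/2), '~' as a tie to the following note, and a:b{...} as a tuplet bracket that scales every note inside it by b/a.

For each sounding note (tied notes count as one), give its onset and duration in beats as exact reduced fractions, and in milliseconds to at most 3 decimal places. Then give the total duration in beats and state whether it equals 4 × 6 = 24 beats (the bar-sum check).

1) 0.0ms=0b +1451.613ms=3/2b
2) 1451.613ms=3/2b +1451.613ms=3/2b
3) 2903.226ms=3b +2903.226ms=3b
4) 5806.452ms=6b +1451.613ms=3/2b
5) 7258.065ms=15/2b +1451.613ms=3/2b
6) 8709.677ms=9b +1451.613ms=3/2b
7) 10161.29ms=21/2b +1451.613ms=3/2b
8) 11612.903ms=12b +829.493ms=6/7b
9) 12442.396ms=90/7b +829.493ms=6/7b
10) 13271.889ms=96/7b +1658.986ms=12/7b
11) 14930.876ms=108/7b +829.493ms=6/7b
12) 15760.369ms=114/7b +829.493ms=6/7b
13) 16589.862ms=120/7b +829.493ms=6/7b
14) 17419.355ms=18b +414.747ms=3/7b
15) 17834.101ms=129/7b +414.747ms=3/7b
16) 18248.848ms=132/7b +414.747ms=3/7b
17) 18663.594ms=135/7b +414.747ms=3/7b
18) 19078.341ms=138/7b +414.747ms=3/7b
19) 19493.088ms=141/7b +414.747ms=3/7b
20) 19907.834ms=144/7b +414.747ms=3/7b
21) 20322.581ms=21b +1451.613ms=3/2b
22) 21774.194ms=45/2b +1451.613ms=3/2b
Σ=24b of 24 (62bpm 6/8) — PASS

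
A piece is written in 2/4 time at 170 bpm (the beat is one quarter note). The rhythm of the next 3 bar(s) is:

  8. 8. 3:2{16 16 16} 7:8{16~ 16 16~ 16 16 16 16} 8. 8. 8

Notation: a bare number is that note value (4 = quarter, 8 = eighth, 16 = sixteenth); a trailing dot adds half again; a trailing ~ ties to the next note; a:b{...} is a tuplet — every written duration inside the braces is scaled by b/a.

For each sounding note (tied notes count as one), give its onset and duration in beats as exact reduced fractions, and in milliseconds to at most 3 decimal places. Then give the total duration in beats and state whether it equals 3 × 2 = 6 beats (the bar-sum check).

1) 0.0ms=0b +264.706ms=3/4b
2) 264.706ms=3/4b +264.706ms=3/4b
3) 529.412ms=3/2b +58.824ms=1/6b
4) 588.235ms=5/3b +58.824ms=1/6b
5) 647.059ms=11/6b +58.824ms=1/6b
6) 705.882ms=2b +201.681ms=4/7b
7) 907.563ms=18/7b +201.681ms=4/7b
8) 1109.244ms=22/7b +100.84ms=2/7b
9) 1210.084ms=24/7b +100.84ms=2/7b
10) 1310.924ms=26/7b +100.84ms=2/7b
11) 1411.765ms=4b +264.706ms=3/4b
12) 1676.471ms=19/4b +264.706ms=3/4b
13) 1941.176ms=11/2b +176.471ms=1/2b
Σ=6b of 6 (170bpm 2/4) — PASS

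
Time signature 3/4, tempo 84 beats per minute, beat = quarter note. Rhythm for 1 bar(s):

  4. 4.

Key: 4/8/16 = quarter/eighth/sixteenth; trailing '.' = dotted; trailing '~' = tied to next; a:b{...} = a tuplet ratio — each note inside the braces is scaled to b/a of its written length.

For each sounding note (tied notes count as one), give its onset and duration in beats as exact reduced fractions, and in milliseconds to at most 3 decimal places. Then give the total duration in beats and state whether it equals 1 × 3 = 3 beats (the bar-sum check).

1) 0.0ms=0b +1071.429ms=3/2b
2) 1071.429ms=3/2b +1071.429ms=3/2b
Σ=3b of 3 (84bpm 3/4) — PASS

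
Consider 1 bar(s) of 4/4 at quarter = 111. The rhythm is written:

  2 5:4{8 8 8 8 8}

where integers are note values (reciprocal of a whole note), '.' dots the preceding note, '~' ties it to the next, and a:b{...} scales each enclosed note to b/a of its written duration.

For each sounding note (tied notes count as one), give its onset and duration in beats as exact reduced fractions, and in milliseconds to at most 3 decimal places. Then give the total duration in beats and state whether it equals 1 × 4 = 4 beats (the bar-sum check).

1) 0.0ms=0b +1081.081ms=2b
2) 1081.081ms=2b +216.216ms=2/5b
3) 1297.297ms=12/5b +216.216ms=2/5b
4) 1513.514ms=14/5b +216.216ms=2/5b
5) 1729.73ms=16/5b +216.216ms=2/5b
6) 1945.946ms=18/5b +216.216ms=2/5b
Σ=4b of 4 (111bpm 4/4) — PASS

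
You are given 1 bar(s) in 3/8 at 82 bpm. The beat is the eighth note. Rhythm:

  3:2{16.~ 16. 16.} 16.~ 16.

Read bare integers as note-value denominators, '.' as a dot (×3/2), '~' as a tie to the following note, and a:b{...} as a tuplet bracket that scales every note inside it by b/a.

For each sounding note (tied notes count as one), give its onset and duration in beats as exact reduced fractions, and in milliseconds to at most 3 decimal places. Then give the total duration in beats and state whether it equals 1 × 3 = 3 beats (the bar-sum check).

1) 0.0ms=0b +731.707ms=1b
2) 731.707ms=1b +365.854ms=1/2b
3) 1097.561ms=3/2b +1097.561ms=3/2b
Σ=3b of 3 (82bpm 3/8) — PASS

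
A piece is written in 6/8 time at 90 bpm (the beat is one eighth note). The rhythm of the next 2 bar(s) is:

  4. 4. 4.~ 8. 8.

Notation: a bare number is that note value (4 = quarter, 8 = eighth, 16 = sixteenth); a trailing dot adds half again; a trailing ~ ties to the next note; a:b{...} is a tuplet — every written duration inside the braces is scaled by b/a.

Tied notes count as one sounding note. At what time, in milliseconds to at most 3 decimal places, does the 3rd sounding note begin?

note 3 onset = 6b = 4000.0ms

1. 0.0ms @ 0 + 2000.0ms (3)
2. 2000.0ms @ 3 + 2000.0ms (3)
3. 4000.0ms @ 6 + 3000.0ms (9/2)
4. 7000.0ms @ 21/2 + 1000.0ms (3/2)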